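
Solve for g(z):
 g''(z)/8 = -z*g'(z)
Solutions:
 g(z) = C1 + C2*erf(2*z)


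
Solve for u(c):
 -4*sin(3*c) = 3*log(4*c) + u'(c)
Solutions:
 u(c) = C1 - 3*c*log(c) - 6*c*log(2) + 3*c + 4*cos(3*c)/3


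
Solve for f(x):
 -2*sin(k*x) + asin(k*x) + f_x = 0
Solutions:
 f(x) = C1 + 2*Piecewise((-cos(k*x)/k, Ne(k, 0)), (0, True)) - Piecewise((x*asin(k*x) + sqrt(-k^2*x^2 + 1)/k, Ne(k, 0)), (0, True))


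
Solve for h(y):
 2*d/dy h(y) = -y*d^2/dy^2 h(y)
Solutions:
 h(y) = C1 + C2/y


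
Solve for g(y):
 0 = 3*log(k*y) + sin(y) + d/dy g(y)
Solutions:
 g(y) = C1 - 3*y*log(k*y) + 3*y + cos(y)


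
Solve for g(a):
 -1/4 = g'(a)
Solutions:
 g(a) = C1 - a/4


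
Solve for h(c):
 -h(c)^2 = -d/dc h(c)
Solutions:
 h(c) = -1/(C1 + c)


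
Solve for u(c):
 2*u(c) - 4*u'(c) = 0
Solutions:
 u(c) = C1*exp(c/2)


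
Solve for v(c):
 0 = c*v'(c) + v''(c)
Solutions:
 v(c) = C1 + C2*erf(sqrt(2)*c/2)


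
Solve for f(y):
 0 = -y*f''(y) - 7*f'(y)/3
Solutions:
 f(y) = C1 + C2/y^(4/3)


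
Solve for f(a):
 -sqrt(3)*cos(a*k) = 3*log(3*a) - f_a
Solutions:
 f(a) = C1 + 3*a*log(a) - 3*a + 3*a*log(3) + sqrt(3)*Piecewise((sin(a*k)/k, Ne(k, 0)), (a, True))


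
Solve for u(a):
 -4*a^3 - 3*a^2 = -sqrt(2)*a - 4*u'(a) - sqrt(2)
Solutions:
 u(a) = C1 + a^4/4 + a^3/4 - sqrt(2)*a^2/8 - sqrt(2)*a/4


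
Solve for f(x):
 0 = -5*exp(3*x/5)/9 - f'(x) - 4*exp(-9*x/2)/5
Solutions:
 f(x) = C1 - 25*exp(3*x/5)/27 + 8*exp(-9*x/2)/45


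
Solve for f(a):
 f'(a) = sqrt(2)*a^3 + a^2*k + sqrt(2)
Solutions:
 f(a) = C1 + sqrt(2)*a^4/4 + a^3*k/3 + sqrt(2)*a


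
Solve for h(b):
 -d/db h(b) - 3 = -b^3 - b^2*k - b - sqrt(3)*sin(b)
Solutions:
 h(b) = C1 + b^4/4 + b^3*k/3 + b^2/2 - 3*b - sqrt(3)*cos(b)


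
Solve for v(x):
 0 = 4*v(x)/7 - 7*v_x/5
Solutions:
 v(x) = C1*exp(20*x/49)


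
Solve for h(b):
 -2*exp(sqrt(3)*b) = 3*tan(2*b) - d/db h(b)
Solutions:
 h(b) = C1 + 2*sqrt(3)*exp(sqrt(3)*b)/3 - 3*log(cos(2*b))/2


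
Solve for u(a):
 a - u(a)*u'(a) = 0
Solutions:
 u(a) = -sqrt(C1 + a^2)
 u(a) = sqrt(C1 + a^2)


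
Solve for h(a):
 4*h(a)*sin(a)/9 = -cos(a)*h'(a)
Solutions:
 h(a) = C1*cos(a)^(4/9)


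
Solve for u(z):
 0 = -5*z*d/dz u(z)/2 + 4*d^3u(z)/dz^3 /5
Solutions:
 u(z) = C1 + Integral(C2*airyai(5^(2/3)*z/2) + C3*airybi(5^(2/3)*z/2), z)


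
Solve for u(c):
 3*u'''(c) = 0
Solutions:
 u(c) = C1 + C2*c + C3*c^2


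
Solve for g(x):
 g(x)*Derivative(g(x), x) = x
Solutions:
 g(x) = -sqrt(C1 + x^2)
 g(x) = sqrt(C1 + x^2)


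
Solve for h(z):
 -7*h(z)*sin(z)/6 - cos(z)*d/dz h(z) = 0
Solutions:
 h(z) = C1*cos(z)^(7/6)


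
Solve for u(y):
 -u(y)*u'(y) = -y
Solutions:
 u(y) = -sqrt(C1 + y^2)
 u(y) = sqrt(C1 + y^2)


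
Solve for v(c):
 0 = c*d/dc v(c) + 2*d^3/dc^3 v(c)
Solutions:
 v(c) = C1 + Integral(C2*airyai(-2^(2/3)*c/2) + C3*airybi(-2^(2/3)*c/2), c)


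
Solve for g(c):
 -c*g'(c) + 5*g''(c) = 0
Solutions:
 g(c) = C1 + C2*erfi(sqrt(10)*c/10)


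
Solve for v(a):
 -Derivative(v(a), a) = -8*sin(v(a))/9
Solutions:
 -8*a/9 + log(cos(v(a)) - 1)/2 - log(cos(v(a)) + 1)/2 = C1


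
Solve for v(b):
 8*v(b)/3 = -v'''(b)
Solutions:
 v(b) = C3*exp(-2*3^(2/3)*b/3) + (C1*sin(3^(1/6)*b) + C2*cos(3^(1/6)*b))*exp(3^(2/3)*b/3)


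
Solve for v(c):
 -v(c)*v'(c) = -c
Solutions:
 v(c) = -sqrt(C1 + c^2)
 v(c) = sqrt(C1 + c^2)


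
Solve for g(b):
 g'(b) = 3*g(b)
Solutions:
 g(b) = C1*exp(3*b)


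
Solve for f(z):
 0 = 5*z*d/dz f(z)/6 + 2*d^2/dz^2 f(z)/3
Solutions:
 f(z) = C1 + C2*erf(sqrt(10)*z/4)


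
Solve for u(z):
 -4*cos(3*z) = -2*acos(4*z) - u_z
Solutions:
 u(z) = C1 - 2*z*acos(4*z) + sqrt(1 - 16*z^2)/2 + 4*sin(3*z)/3


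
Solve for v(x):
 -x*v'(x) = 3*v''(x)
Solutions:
 v(x) = C1 + C2*erf(sqrt(6)*x/6)


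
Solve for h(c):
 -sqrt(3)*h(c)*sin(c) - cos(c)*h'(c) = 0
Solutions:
 h(c) = C1*cos(c)^(sqrt(3))


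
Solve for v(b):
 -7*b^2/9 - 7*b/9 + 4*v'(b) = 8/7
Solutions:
 v(b) = C1 + 7*b^3/108 + 7*b^2/72 + 2*b/7


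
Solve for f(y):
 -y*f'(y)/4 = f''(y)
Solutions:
 f(y) = C1 + C2*erf(sqrt(2)*y/4)


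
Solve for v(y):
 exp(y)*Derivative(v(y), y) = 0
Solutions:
 v(y) = C1


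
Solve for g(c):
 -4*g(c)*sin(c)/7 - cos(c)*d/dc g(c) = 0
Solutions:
 g(c) = C1*cos(c)^(4/7)


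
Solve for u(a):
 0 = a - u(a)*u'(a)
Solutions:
 u(a) = -sqrt(C1 + a^2)
 u(a) = sqrt(C1 + a^2)


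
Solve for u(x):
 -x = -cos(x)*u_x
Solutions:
 u(x) = C1 + Integral(x/cos(x), x)


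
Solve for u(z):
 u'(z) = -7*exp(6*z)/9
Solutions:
 u(z) = C1 - 7*exp(6*z)/54


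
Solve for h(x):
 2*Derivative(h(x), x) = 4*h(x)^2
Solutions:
 h(x) = -1/(C1 + 2*x)


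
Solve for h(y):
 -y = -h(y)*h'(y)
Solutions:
 h(y) = -sqrt(C1 + y^2)
 h(y) = sqrt(C1 + y^2)


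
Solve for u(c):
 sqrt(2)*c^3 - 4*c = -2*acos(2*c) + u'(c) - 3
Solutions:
 u(c) = C1 + sqrt(2)*c^4/4 - 2*c^2 + 2*c*acos(2*c) + 3*c - sqrt(1 - 4*c^2)


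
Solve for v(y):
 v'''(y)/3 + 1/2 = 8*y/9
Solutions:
 v(y) = C1 + C2*y + C3*y^2 + y^4/9 - y^3/4


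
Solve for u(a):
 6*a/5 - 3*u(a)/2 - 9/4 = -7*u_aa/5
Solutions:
 u(a) = C1*exp(-sqrt(210)*a/14) + C2*exp(sqrt(210)*a/14) + 4*a/5 - 3/2


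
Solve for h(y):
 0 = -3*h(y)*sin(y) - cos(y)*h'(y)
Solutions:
 h(y) = C1*cos(y)^3


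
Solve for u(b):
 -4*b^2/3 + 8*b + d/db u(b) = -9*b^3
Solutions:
 u(b) = C1 - 9*b^4/4 + 4*b^3/9 - 4*b^2


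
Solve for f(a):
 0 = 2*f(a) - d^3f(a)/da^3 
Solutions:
 f(a) = C3*exp(2^(1/3)*a) + (C1*sin(2^(1/3)*sqrt(3)*a/2) + C2*cos(2^(1/3)*sqrt(3)*a/2))*exp(-2^(1/3)*a/2)


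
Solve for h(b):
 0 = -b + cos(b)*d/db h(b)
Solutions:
 h(b) = C1 + Integral(b/cos(b), b)


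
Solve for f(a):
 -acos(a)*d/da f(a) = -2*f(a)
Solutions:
 f(a) = C1*exp(2*Integral(1/acos(a), a))


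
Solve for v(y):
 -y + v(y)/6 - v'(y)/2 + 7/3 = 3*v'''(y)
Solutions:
 v(y) = C1*exp(2^(1/3)*y*(-(3 + sqrt(11))^(1/3) + 2^(1/3)/(3 + sqrt(11))^(1/3))/12)*sin(2^(1/3)*sqrt(3)*y*(2^(1/3)/(3 + sqrt(11))^(1/3) + (3 + sqrt(11))^(1/3))/12) + C2*exp(2^(1/3)*y*(-(3 + sqrt(11))^(1/3) + 2^(1/3)/(3 + sqrt(11))^(1/3))/12)*cos(2^(1/3)*sqrt(3)*y*(2^(1/3)/(3 + sqrt(11))^(1/3) + (3 + sqrt(11))^(1/3))/12) + C3*exp(-2^(1/3)*y*(-(3 + sqrt(11))^(1/3) + 2^(1/3)/(3 + sqrt(11))^(1/3))/6) + 6*y + 4


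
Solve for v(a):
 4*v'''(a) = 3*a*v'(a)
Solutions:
 v(a) = C1 + Integral(C2*airyai(6^(1/3)*a/2) + C3*airybi(6^(1/3)*a/2), a)


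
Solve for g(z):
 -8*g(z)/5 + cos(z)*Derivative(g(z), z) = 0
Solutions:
 g(z) = C1*(sin(z) + 1)^(4/5)/(sin(z) - 1)^(4/5)


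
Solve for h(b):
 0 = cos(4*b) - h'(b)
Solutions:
 h(b) = C1 + sin(4*b)/4


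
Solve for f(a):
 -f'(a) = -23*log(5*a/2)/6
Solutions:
 f(a) = C1 + 23*a*log(a)/6 - 23*a/6 - 23*a*log(2)/6 + 23*a*log(5)/6


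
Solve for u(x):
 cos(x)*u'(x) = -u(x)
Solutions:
 u(x) = C1*sqrt(sin(x) - 1)/sqrt(sin(x) + 1)


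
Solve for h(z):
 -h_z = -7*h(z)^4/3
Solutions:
 h(z) = (-1/(C1 + 7*z))^(1/3)
 h(z) = (-1/(C1 + 7*z))^(1/3)*(-1 - sqrt(3)*I)/2
 h(z) = (-1/(C1 + 7*z))^(1/3)*(-1 + sqrt(3)*I)/2


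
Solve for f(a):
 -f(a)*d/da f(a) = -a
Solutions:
 f(a) = -sqrt(C1 + a^2)
 f(a) = sqrt(C1 + a^2)


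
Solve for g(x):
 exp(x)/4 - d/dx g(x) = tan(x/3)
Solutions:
 g(x) = C1 + exp(x)/4 + 3*log(cos(x/3))


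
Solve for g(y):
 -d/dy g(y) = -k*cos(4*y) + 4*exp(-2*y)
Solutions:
 g(y) = C1 + k*sin(4*y)/4 + 2*exp(-2*y)


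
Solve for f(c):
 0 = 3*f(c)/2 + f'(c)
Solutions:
 f(c) = C1*exp(-3*c/2)


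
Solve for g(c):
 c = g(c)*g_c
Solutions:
 g(c) = -sqrt(C1 + c^2)
 g(c) = sqrt(C1 + c^2)


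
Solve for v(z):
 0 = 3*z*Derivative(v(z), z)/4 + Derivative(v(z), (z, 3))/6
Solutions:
 v(z) = C1 + Integral(C2*airyai(-6^(2/3)*z/2) + C3*airybi(-6^(2/3)*z/2), z)


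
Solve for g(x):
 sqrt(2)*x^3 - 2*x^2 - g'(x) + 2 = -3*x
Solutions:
 g(x) = C1 + sqrt(2)*x^4/4 - 2*x^3/3 + 3*x^2/2 + 2*x


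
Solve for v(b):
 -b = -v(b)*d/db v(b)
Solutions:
 v(b) = -sqrt(C1 + b^2)
 v(b) = sqrt(C1 + b^2)


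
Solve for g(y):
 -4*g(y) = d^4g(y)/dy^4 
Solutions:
 g(y) = (C1*sin(y) + C2*cos(y))*exp(-y) + (C3*sin(y) + C4*cos(y))*exp(y)


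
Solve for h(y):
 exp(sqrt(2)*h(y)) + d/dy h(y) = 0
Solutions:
 h(y) = sqrt(2)*(2*log(1/(C1 + y)) - log(2))/4


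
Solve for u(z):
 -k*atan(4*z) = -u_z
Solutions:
 u(z) = C1 + k*(z*atan(4*z) - log(16*z^2 + 1)/8)


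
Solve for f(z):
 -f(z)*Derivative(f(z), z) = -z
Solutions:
 f(z) = -sqrt(C1 + z^2)
 f(z) = sqrt(C1 + z^2)


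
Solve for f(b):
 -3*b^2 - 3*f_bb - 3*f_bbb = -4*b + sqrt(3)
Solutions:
 f(b) = C1 + C2*b + C3*exp(-b) - b^4/12 + 5*b^3/9 + b^2*(-10 - sqrt(3))/6


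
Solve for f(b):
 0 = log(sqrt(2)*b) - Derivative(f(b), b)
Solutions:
 f(b) = C1 + b*log(b) - b + b*log(2)/2


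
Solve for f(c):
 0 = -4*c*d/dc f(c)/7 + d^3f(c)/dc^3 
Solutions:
 f(c) = C1 + Integral(C2*airyai(14^(2/3)*c/7) + C3*airybi(14^(2/3)*c/7), c)


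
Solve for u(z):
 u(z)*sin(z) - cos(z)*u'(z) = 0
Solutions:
 u(z) = C1/cos(z)


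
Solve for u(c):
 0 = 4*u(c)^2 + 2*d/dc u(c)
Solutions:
 u(c) = 1/(C1 + 2*c)


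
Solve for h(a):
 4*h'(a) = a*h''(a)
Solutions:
 h(a) = C1 + C2*a^5


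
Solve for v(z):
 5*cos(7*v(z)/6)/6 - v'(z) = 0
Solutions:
 -5*z/6 - 3*log(sin(7*v(z)/6) - 1)/7 + 3*log(sin(7*v(z)/6) + 1)/7 = C1


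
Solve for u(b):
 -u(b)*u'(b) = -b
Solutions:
 u(b) = -sqrt(C1 + b^2)
 u(b) = sqrt(C1 + b^2)


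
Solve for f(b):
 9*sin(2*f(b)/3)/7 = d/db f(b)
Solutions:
 -9*b/7 + 3*log(cos(2*f(b)/3) - 1)/4 - 3*log(cos(2*f(b)/3) + 1)/4 = C1


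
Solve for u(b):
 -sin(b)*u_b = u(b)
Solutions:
 u(b) = C1*sqrt(cos(b) + 1)/sqrt(cos(b) - 1)


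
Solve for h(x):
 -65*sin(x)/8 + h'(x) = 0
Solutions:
 h(x) = C1 - 65*cos(x)/8


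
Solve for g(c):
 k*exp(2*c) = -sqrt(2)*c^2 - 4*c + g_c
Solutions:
 g(c) = C1 + sqrt(2)*c^3/3 + 2*c^2 + k*exp(2*c)/2


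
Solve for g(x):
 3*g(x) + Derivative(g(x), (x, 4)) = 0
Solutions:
 g(x) = (C1*sin(sqrt(2)*3^(1/4)*x/2) + C2*cos(sqrt(2)*3^(1/4)*x/2))*exp(-sqrt(2)*3^(1/4)*x/2) + (C3*sin(sqrt(2)*3^(1/4)*x/2) + C4*cos(sqrt(2)*3^(1/4)*x/2))*exp(sqrt(2)*3^(1/4)*x/2)


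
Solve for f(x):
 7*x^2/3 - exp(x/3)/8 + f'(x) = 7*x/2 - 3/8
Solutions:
 f(x) = C1 - 7*x^3/9 + 7*x^2/4 - 3*x/8 + 3*exp(x/3)/8


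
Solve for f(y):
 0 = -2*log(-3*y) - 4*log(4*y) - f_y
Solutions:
 f(y) = C1 - 6*y*log(y) + 2*y*(-log(48) + 3 - I*pi)


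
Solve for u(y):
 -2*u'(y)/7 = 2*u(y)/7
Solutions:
 u(y) = C1*exp(-y)


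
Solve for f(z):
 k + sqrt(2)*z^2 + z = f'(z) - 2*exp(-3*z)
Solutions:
 f(z) = C1 + k*z + sqrt(2)*z^3/3 + z^2/2 - 2*exp(-3*z)/3


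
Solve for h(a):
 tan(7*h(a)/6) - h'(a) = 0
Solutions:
 h(a) = -6*asin(C1*exp(7*a/6))/7 + 6*pi/7
 h(a) = 6*asin(C1*exp(7*a/6))/7


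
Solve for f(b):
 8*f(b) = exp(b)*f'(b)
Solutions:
 f(b) = C1*exp(-8*exp(-b))


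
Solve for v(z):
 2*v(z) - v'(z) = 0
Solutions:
 v(z) = C1*exp(2*z)


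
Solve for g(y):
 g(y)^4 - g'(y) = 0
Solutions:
 g(y) = (-1/(C1 + 3*y))^(1/3)
 g(y) = (-1/(C1 + y))^(1/3)*(-3^(2/3) - 3*3^(1/6)*I)/6
 g(y) = (-1/(C1 + y))^(1/3)*(-3^(2/3) + 3*3^(1/6)*I)/6


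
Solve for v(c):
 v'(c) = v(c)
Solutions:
 v(c) = C1*exp(c)


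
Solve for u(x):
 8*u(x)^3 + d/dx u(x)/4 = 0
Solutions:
 u(x) = -sqrt(2)*sqrt(-1/(C1 - 32*x))/2
 u(x) = sqrt(2)*sqrt(-1/(C1 - 32*x))/2


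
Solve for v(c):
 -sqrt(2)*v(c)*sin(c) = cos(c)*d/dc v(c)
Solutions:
 v(c) = C1*cos(c)^(sqrt(2))


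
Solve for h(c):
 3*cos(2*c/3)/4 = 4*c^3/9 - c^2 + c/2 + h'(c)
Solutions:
 h(c) = C1 - c^4/9 + c^3/3 - c^2/4 + 9*sin(2*c/3)/8


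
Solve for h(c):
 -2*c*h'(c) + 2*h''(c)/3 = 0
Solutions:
 h(c) = C1 + C2*erfi(sqrt(6)*c/2)


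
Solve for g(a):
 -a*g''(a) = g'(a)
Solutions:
 g(a) = C1 + C2*log(a)


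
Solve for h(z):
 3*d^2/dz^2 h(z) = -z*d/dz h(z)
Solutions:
 h(z) = C1 + C2*erf(sqrt(6)*z/6)


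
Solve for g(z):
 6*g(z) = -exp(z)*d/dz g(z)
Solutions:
 g(z) = C1*exp(6*exp(-z))


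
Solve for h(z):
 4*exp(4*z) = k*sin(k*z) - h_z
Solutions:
 h(z) = C1 - exp(4*z) - cos(k*z)


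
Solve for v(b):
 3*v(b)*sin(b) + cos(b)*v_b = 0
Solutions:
 v(b) = C1*cos(b)^3


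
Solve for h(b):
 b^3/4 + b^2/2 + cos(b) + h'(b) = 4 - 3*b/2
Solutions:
 h(b) = C1 - b^4/16 - b^3/6 - 3*b^2/4 + 4*b - sin(b)


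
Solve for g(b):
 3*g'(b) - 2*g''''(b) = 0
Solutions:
 g(b) = C1 + C4*exp(2^(2/3)*3^(1/3)*b/2) + (C2*sin(2^(2/3)*3^(5/6)*b/4) + C3*cos(2^(2/3)*3^(5/6)*b/4))*exp(-2^(2/3)*3^(1/3)*b/4)


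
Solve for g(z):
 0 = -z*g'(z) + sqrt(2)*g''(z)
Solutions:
 g(z) = C1 + C2*erfi(2^(1/4)*z/2)


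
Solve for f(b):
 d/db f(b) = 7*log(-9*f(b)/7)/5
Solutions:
 -5*Integral(1/(log(-_y) - log(7) + 2*log(3)), (_y, f(b)))/7 = C1 - b


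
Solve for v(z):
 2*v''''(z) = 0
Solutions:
 v(z) = C1 + C2*z + C3*z^2 + C4*z^3


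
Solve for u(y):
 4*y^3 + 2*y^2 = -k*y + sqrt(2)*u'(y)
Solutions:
 u(y) = C1 + sqrt(2)*k*y^2/4 + sqrt(2)*y^4/2 + sqrt(2)*y^3/3


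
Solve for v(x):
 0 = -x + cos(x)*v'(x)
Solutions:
 v(x) = C1 + Integral(x/cos(x), x)


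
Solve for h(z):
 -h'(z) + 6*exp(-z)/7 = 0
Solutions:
 h(z) = C1 - 6*exp(-z)/7


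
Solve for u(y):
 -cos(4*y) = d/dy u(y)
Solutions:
 u(y) = C1 - sin(4*y)/4


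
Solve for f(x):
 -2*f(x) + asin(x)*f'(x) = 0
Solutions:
 f(x) = C1*exp(2*Integral(1/asin(x), x))


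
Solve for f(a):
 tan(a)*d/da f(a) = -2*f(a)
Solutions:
 f(a) = C1/sin(a)^2


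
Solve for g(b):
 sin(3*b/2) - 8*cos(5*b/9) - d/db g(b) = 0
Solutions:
 g(b) = C1 - 72*sin(5*b/9)/5 - 2*cos(3*b/2)/3


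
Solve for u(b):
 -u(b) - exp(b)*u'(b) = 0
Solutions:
 u(b) = C1*exp(exp(-b))


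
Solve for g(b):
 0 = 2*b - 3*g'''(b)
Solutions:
 g(b) = C1 + C2*b + C3*b^2 + b^4/36


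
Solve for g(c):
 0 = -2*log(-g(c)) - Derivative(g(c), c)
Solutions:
 -li(-g(c)) = C1 - 2*c


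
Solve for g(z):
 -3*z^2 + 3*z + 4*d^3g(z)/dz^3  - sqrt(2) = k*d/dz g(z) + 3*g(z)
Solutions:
 g(z) = C1*exp(z*(k/((-3^(1/3) + 3^(5/6)*I)*(sqrt(3)*sqrt(243 - k^3) + 27)^(1/3)) - 3^(1/3)*(sqrt(3)*sqrt(243 - k^3) + 27)^(1/3)/12 + 3^(5/6)*I*(sqrt(3)*sqrt(243 - k^3) + 27)^(1/3)/12)) + C2*exp(-z*(k/((3^(1/3) + 3^(5/6)*I)*(sqrt(3)*sqrt(243 - k^3) + 27)^(1/3)) + 3^(1/3)*(sqrt(3)*sqrt(243 - k^3) + 27)^(1/3)/12 + 3^(5/6)*I*(sqrt(3)*sqrt(243 - k^3) + 27)^(1/3)/12)) + C3*exp(3^(1/3)*z*(3^(1/3)*k/(sqrt(3)*sqrt(243 - k^3) + 27)^(1/3) + (sqrt(3)*sqrt(243 - k^3) + 27)^(1/3))/6) - 2*k^2/9 + 2*k*z/3 - k/3 - z^2 + z - sqrt(2)/3


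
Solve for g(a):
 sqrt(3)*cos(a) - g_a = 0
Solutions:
 g(a) = C1 + sqrt(3)*sin(a)


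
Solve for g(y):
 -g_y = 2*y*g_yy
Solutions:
 g(y) = C1 + C2*sqrt(y)


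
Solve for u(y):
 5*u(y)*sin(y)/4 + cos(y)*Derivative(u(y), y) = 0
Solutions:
 u(y) = C1*cos(y)^(5/4)


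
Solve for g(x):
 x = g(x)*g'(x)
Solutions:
 g(x) = -sqrt(C1 + x^2)
 g(x) = sqrt(C1 + x^2)


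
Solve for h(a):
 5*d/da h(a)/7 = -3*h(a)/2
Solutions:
 h(a) = C1*exp(-21*a/10)


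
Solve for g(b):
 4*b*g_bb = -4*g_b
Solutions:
 g(b) = C1 + C2*log(b)


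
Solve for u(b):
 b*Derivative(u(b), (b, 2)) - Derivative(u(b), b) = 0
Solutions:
 u(b) = C1 + C2*b^2


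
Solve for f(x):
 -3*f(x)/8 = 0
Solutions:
 f(x) = 0


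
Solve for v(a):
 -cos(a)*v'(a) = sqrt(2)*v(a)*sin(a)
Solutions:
 v(a) = C1*cos(a)^(sqrt(2))


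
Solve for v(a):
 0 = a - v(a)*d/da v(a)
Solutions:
 v(a) = -sqrt(C1 + a^2)
 v(a) = sqrt(C1 + a^2)


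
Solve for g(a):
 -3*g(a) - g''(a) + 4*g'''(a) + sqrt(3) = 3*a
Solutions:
 g(a) = C3*exp(a) - a + (C1*sin(sqrt(39)*a/8) + C2*cos(sqrt(39)*a/8))*exp(-3*a/8) + sqrt(3)/3


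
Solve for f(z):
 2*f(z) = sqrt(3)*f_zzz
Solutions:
 f(z) = C3*exp(2^(1/3)*3^(5/6)*z/3) + (C1*sin(6^(1/3)*z/2) + C2*cos(6^(1/3)*z/2))*exp(-2^(1/3)*3^(5/6)*z/6)


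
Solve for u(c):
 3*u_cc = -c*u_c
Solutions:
 u(c) = C1 + C2*erf(sqrt(6)*c/6)


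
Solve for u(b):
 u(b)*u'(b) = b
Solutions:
 u(b) = -sqrt(C1 + b^2)
 u(b) = sqrt(C1 + b^2)


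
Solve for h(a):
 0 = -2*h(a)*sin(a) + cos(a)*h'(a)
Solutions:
 h(a) = C1/cos(a)^2


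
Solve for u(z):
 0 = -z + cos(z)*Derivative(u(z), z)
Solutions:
 u(z) = C1 + Integral(z/cos(z), z)


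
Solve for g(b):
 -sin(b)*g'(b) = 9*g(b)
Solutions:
 g(b) = C1*sqrt(cos(b) + 1)*(cos(b)^4 + 4*cos(b)^3 + 6*cos(b)^2 + 4*cos(b) + 1)/(sqrt(cos(b) - 1)*(cos(b)^4 - 4*cos(b)^3 + 6*cos(b)^2 - 4*cos(b) + 1))


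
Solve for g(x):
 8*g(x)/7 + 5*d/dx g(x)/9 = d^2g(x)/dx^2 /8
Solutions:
 g(x) = C1*exp(4*x*(35 - sqrt(3493))/63) + C2*exp(4*x*(35 + sqrt(3493))/63)


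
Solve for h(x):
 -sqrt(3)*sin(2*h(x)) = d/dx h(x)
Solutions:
 h(x) = pi - acos((-C1 - exp(4*sqrt(3)*x))/(C1 - exp(4*sqrt(3)*x)))/2
 h(x) = acos((-C1 - exp(4*sqrt(3)*x))/(C1 - exp(4*sqrt(3)*x)))/2


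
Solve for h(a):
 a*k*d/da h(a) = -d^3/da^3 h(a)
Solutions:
 h(a) = C1 + Integral(C2*airyai(a*(-k)^(1/3)) + C3*airybi(a*(-k)^(1/3)), a)


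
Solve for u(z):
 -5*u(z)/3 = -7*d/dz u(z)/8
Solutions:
 u(z) = C1*exp(40*z/21)


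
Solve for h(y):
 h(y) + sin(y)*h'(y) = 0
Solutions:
 h(y) = C1*sqrt(cos(y) + 1)/sqrt(cos(y) - 1)


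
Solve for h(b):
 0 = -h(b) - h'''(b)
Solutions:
 h(b) = C3*exp(-b) + (C1*sin(sqrt(3)*b/2) + C2*cos(sqrt(3)*b/2))*exp(b/2)


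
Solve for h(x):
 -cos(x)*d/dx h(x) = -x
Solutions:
 h(x) = C1 + Integral(x/cos(x), x)


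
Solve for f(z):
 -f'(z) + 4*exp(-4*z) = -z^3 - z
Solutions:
 f(z) = C1 + z^4/4 + z^2/2 - exp(-4*z)


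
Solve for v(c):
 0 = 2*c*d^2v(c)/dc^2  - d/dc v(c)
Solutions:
 v(c) = C1 + C2*c^(3/2)


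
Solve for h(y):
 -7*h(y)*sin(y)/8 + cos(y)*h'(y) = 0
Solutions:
 h(y) = C1/cos(y)^(7/8)


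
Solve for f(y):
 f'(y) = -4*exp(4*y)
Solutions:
 f(y) = C1 - exp(4*y)


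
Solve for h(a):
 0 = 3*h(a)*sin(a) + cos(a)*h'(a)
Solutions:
 h(a) = C1*cos(a)^3


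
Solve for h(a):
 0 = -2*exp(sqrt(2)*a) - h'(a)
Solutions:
 h(a) = C1 - sqrt(2)*exp(sqrt(2)*a)


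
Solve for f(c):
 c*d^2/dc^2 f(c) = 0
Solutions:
 f(c) = C1 + C2*c


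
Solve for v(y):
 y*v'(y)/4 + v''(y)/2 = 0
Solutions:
 v(y) = C1 + C2*erf(y/2)


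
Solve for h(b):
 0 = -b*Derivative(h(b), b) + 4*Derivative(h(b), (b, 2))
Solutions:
 h(b) = C1 + C2*erfi(sqrt(2)*b/4)


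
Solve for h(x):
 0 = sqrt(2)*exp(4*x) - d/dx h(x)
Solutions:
 h(x) = C1 + sqrt(2)*exp(4*x)/4


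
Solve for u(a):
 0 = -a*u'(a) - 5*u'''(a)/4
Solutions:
 u(a) = C1 + Integral(C2*airyai(-10^(2/3)*a/5) + C3*airybi(-10^(2/3)*a/5), a)


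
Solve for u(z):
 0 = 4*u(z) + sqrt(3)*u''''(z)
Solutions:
 u(z) = (C1*sin(3^(7/8)*z/3) + C2*cos(3^(7/8)*z/3))*exp(-3^(7/8)*z/3) + (C3*sin(3^(7/8)*z/3) + C4*cos(3^(7/8)*z/3))*exp(3^(7/8)*z/3)


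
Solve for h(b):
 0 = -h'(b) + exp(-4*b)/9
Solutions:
 h(b) = C1 - exp(-4*b)/36


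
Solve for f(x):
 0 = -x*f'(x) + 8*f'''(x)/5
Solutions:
 f(x) = C1 + Integral(C2*airyai(5^(1/3)*x/2) + C3*airybi(5^(1/3)*x/2), x)


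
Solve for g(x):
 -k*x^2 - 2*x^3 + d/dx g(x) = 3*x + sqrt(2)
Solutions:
 g(x) = C1 + k*x^3/3 + x^4/2 + 3*x^2/2 + sqrt(2)*x


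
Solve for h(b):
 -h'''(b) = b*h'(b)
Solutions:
 h(b) = C1 + Integral(C2*airyai(-b) + C3*airybi(-b), b)


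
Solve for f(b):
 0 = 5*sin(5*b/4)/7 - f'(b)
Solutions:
 f(b) = C1 - 4*cos(5*b/4)/7


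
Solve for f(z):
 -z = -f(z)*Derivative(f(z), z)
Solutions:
 f(z) = -sqrt(C1 + z^2)
 f(z) = sqrt(C1 + z^2)


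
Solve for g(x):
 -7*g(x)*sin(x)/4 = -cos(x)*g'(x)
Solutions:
 g(x) = C1/cos(x)^(7/4)


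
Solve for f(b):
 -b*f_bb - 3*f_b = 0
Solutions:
 f(b) = C1 + C2/b^2


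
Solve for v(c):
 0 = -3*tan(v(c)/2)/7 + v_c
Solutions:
 v(c) = -2*asin(C1*exp(3*c/14)) + 2*pi
 v(c) = 2*asin(C1*exp(3*c/14))


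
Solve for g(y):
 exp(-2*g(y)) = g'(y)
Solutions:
 g(y) = log(-sqrt(C1 + 2*y))
 g(y) = log(C1 + 2*y)/2


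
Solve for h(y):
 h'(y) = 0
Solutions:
 h(y) = C1


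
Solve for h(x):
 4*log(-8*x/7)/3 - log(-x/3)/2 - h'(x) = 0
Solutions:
 h(x) = C1 + 5*x*log(-x)/6 + x*(-4*log(7)/3 - 5/6 + log(3)/2 + 4*log(2))


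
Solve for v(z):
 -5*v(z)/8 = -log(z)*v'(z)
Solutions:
 v(z) = C1*exp(5*li(z)/8)


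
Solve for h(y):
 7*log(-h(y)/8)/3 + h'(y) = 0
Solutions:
 3*Integral(1/(log(-_y) - 3*log(2)), (_y, h(y)))/7 = C1 - y


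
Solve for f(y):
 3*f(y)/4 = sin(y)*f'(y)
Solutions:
 f(y) = C1*(cos(y) - 1)^(3/8)/(cos(y) + 1)^(3/8)


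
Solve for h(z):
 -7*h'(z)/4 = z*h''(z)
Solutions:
 h(z) = C1 + C2/z^(3/4)


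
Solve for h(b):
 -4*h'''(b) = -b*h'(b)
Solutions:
 h(b) = C1 + Integral(C2*airyai(2^(1/3)*b/2) + C3*airybi(2^(1/3)*b/2), b)


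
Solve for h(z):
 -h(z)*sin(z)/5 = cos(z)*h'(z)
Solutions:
 h(z) = C1*cos(z)^(1/5)


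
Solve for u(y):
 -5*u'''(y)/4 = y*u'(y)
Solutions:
 u(y) = C1 + Integral(C2*airyai(-10^(2/3)*y/5) + C3*airybi(-10^(2/3)*y/5), y)


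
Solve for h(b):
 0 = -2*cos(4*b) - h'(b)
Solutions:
 h(b) = C1 - sin(4*b)/2


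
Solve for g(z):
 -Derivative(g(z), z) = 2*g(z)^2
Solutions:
 g(z) = 1/(C1 + 2*z)


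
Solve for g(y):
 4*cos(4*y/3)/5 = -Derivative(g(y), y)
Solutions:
 g(y) = C1 - 3*sin(4*y/3)/5


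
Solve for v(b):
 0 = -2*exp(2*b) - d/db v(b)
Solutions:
 v(b) = C1 - exp(2*b)


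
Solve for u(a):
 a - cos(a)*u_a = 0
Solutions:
 u(a) = C1 + Integral(a/cos(a), a)


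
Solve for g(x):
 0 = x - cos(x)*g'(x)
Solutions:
 g(x) = C1 + Integral(x/cos(x), x)


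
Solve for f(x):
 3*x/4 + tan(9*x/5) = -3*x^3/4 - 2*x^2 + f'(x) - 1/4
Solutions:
 f(x) = C1 + 3*x^4/16 + 2*x^3/3 + 3*x^2/8 + x/4 - 5*log(cos(9*x/5))/9


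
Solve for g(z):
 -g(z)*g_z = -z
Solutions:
 g(z) = -sqrt(C1 + z^2)
 g(z) = sqrt(C1 + z^2)


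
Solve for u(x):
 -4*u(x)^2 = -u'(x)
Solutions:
 u(x) = -1/(C1 + 4*x)


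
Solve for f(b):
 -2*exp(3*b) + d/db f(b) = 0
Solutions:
 f(b) = C1 + 2*exp(3*b)/3


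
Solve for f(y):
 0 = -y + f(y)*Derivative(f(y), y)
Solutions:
 f(y) = -sqrt(C1 + y^2)
 f(y) = sqrt(C1 + y^2)


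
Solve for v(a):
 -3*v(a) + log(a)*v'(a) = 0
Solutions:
 v(a) = C1*exp(3*li(a))


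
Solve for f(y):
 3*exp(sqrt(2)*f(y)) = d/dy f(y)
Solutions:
 f(y) = sqrt(2)*(2*log(-1/(C1 + 3*y)) - log(2))/4


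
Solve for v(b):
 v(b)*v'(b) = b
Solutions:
 v(b) = -sqrt(C1 + b^2)
 v(b) = sqrt(C1 + b^2)


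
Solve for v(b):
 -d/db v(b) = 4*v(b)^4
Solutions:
 v(b) = (-3^(2/3) - 3*3^(1/6)*I)*(1/(C1 + 4*b))^(1/3)/6
 v(b) = (-3^(2/3) + 3*3^(1/6)*I)*(1/(C1 + 4*b))^(1/3)/6
 v(b) = (1/(C1 + 12*b))^(1/3)


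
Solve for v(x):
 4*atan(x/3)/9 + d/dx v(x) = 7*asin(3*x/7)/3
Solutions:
 v(x) = C1 + 7*x*asin(3*x/7)/3 - 4*x*atan(x/3)/9 + 7*sqrt(49 - 9*x^2)/9 + 2*log(x^2 + 9)/3


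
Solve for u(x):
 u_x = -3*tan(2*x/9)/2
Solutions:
 u(x) = C1 + 27*log(cos(2*x/9))/4


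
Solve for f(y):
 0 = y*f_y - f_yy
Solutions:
 f(y) = C1 + C2*erfi(sqrt(2)*y/2)


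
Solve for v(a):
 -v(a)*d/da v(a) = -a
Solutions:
 v(a) = -sqrt(C1 + a^2)
 v(a) = sqrt(C1 + a^2)


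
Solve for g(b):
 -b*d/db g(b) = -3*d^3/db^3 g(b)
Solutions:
 g(b) = C1 + Integral(C2*airyai(3^(2/3)*b/3) + C3*airybi(3^(2/3)*b/3), b)


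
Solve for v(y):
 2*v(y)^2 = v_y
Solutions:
 v(y) = -1/(C1 + 2*y)


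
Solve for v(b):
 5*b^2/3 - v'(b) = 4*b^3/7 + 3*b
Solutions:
 v(b) = C1 - b^4/7 + 5*b^3/9 - 3*b^2/2


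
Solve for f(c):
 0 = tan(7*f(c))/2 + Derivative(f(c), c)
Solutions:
 f(c) = -asin(C1*exp(-7*c/2))/7 + pi/7
 f(c) = asin(C1*exp(-7*c/2))/7


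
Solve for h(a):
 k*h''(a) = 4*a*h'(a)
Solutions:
 h(a) = C1 + C2*erf(sqrt(2)*a*sqrt(-1/k))/sqrt(-1/k)


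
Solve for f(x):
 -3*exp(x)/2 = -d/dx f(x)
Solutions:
 f(x) = C1 + 3*exp(x)/2


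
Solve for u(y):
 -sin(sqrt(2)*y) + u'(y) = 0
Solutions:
 u(y) = C1 - sqrt(2)*cos(sqrt(2)*y)/2


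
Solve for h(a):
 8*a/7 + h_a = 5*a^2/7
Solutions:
 h(a) = C1 + 5*a^3/21 - 4*a^2/7


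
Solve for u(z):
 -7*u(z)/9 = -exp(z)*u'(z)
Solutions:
 u(z) = C1*exp(-7*exp(-z)/9)


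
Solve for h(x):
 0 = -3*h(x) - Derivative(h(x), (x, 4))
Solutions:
 h(x) = (C1*sin(sqrt(2)*3^(1/4)*x/2) + C2*cos(sqrt(2)*3^(1/4)*x/2))*exp(-sqrt(2)*3^(1/4)*x/2) + (C3*sin(sqrt(2)*3^(1/4)*x/2) + C4*cos(sqrt(2)*3^(1/4)*x/2))*exp(sqrt(2)*3^(1/4)*x/2)


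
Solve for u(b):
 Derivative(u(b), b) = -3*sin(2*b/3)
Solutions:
 u(b) = C1 + 9*cos(2*b/3)/2


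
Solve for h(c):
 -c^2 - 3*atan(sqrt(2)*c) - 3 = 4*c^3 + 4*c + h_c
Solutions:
 h(c) = C1 - c^4 - c^3/3 - 2*c^2 - 3*c*atan(sqrt(2)*c) - 3*c + 3*sqrt(2)*log(2*c^2 + 1)/4


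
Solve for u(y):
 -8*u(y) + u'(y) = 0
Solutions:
 u(y) = C1*exp(8*y)


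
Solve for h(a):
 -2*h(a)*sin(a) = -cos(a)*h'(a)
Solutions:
 h(a) = C1/cos(a)^2


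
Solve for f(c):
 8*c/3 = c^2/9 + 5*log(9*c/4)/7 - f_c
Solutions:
 f(c) = C1 + c^3/27 - 4*c^2/3 + 5*c*log(c)/7 - 10*c*log(2)/7 - 5*c/7 + 10*c*log(3)/7


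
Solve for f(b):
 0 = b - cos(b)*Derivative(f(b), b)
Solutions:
 f(b) = C1 + Integral(b/cos(b), b)


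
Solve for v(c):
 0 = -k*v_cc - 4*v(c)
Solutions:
 v(c) = C1*exp(-2*c*sqrt(-1/k)) + C2*exp(2*c*sqrt(-1/k))


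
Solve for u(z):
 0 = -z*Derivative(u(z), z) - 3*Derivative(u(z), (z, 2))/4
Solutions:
 u(z) = C1 + C2*erf(sqrt(6)*z/3)


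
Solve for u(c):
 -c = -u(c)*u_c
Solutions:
 u(c) = -sqrt(C1 + c^2)
 u(c) = sqrt(C1 + c^2)


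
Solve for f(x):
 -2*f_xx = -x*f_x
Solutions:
 f(x) = C1 + C2*erfi(x/2)


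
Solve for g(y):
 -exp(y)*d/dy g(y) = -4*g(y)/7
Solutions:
 g(y) = C1*exp(-4*exp(-y)/7)


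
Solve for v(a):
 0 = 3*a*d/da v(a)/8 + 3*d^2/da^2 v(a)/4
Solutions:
 v(a) = C1 + C2*erf(a/2)


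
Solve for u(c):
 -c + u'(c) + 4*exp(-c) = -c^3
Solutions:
 u(c) = C1 - c^4/4 + c^2/2 + 4*exp(-c)


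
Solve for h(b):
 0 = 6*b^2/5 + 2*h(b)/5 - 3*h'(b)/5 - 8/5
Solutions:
 h(b) = C1*exp(2*b/3) - 3*b^2 - 9*b - 19/2


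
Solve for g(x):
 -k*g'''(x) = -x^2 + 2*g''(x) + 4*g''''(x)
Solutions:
 g(x) = C1 + C2*x + C3*exp(x*(-k + sqrt(k^2 - 32))/8) + C4*exp(-x*(k + sqrt(k^2 - 32))/8) - k*x^3/12 + x^4/24 + x^2*(k^2/8 - 1)


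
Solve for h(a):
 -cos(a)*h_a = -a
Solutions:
 h(a) = C1 + Integral(a/cos(a), a)


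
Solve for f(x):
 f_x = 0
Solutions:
 f(x) = C1


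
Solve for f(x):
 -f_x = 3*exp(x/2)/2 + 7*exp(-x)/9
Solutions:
 f(x) = C1 - 3*exp(x/2) + 7*exp(-x)/9


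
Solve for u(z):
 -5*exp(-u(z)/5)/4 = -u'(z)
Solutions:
 u(z) = 5*log(C1 + z/4)


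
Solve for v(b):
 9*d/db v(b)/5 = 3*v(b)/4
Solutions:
 v(b) = C1*exp(5*b/12)


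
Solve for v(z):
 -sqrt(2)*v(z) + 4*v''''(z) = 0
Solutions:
 v(z) = C1*exp(-2^(5/8)*z/2) + C2*exp(2^(5/8)*z/2) + C3*sin(2^(5/8)*z/2) + C4*cos(2^(5/8)*z/2)


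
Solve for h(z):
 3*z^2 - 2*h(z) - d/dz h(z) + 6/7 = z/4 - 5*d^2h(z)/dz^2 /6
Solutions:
 h(z) = C1*exp(z*(3 - sqrt(69))/5) + C2*exp(z*(3 + sqrt(69))/5) + 3*z^2/2 - 13*z/8 + 279/112


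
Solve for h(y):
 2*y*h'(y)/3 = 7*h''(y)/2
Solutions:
 h(y) = C1 + C2*erfi(sqrt(42)*y/21)


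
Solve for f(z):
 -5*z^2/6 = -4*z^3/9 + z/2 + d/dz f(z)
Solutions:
 f(z) = C1 + z^4/9 - 5*z^3/18 - z^2/4


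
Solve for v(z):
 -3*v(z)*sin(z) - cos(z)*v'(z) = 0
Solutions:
 v(z) = C1*cos(z)^3


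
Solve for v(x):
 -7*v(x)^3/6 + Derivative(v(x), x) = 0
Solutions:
 v(x) = -sqrt(3)*sqrt(-1/(C1 + 7*x))
 v(x) = sqrt(3)*sqrt(-1/(C1 + 7*x))


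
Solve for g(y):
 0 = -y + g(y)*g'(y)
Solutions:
 g(y) = -sqrt(C1 + y^2)
 g(y) = sqrt(C1 + y^2)


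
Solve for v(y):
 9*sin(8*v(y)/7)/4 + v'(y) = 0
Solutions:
 9*y/4 + 7*log(cos(8*v(y)/7) - 1)/16 - 7*log(cos(8*v(y)/7) + 1)/16 = C1


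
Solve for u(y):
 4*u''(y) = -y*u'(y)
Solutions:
 u(y) = C1 + C2*erf(sqrt(2)*y/4)


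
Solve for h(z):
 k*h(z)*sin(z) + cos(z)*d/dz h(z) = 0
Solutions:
 h(z) = C1*exp(k*log(cos(z)))


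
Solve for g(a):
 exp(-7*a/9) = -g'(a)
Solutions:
 g(a) = C1 + 9*exp(-7*a/9)/7


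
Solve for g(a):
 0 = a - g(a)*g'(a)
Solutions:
 g(a) = -sqrt(C1 + a^2)
 g(a) = sqrt(C1 + a^2)


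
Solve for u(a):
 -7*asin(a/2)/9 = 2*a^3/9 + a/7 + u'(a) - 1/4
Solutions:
 u(a) = C1 - a^4/18 - a^2/14 - 7*a*asin(a/2)/9 + a/4 - 7*sqrt(4 - a^2)/9


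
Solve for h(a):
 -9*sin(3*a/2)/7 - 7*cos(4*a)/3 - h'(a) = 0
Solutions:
 h(a) = C1 - 7*sin(4*a)/12 + 6*cos(3*a/2)/7


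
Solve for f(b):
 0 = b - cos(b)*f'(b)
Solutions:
 f(b) = C1 + Integral(b/cos(b), b)


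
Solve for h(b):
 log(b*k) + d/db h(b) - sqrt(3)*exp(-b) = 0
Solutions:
 h(b) = C1 - b*log(b*k) + b - sqrt(3)*exp(-b)


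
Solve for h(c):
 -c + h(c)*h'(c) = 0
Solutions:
 h(c) = -sqrt(C1 + c^2)
 h(c) = sqrt(C1 + c^2)


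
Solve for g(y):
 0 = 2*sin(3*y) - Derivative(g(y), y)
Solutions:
 g(y) = C1 - 2*cos(3*y)/3


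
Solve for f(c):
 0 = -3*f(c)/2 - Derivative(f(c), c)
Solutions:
 f(c) = C1*exp(-3*c/2)


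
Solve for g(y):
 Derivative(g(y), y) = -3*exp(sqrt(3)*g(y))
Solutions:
 g(y) = sqrt(3)*(2*log(1/(C1 + 3*y)) - log(3))/6


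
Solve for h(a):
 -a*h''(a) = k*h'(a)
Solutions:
 h(a) = C1 + a^(1 - re(k))*(C2*sin(log(a)*Abs(im(k))) + C3*cos(log(a)*im(k)))


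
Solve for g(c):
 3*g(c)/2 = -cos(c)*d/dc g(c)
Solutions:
 g(c) = C1*(sin(c) - 1)^(3/4)/(sin(c) + 1)^(3/4)


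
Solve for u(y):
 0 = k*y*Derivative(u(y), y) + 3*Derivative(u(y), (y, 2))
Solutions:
 u(y) = Piecewise((-sqrt(6)*sqrt(pi)*C1*erf(sqrt(6)*sqrt(k)*y/6)/(2*sqrt(k)) - C2, (k > 0) | (k < 0)), (-C1*y - C2, True))


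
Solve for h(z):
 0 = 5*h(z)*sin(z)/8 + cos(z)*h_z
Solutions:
 h(z) = C1*cos(z)^(5/8)


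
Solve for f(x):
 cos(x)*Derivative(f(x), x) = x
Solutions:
 f(x) = C1 + Integral(x/cos(x), x)


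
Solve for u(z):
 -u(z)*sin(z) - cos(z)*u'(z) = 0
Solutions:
 u(z) = C1*cos(z)


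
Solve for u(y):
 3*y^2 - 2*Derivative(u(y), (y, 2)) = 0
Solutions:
 u(y) = C1 + C2*y + y^4/8


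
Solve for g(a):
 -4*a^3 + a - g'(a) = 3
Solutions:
 g(a) = C1 - a^4 + a^2/2 - 3*a


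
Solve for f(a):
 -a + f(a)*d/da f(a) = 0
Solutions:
 f(a) = -sqrt(C1 + a^2)
 f(a) = sqrt(C1 + a^2)


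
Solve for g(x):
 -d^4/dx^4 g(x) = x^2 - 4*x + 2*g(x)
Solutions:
 g(x) = -x^2/2 + 2*x + (C1*sin(2^(3/4)*x/2) + C2*cos(2^(3/4)*x/2))*exp(-2^(3/4)*x/2) + (C3*sin(2^(3/4)*x/2) + C4*cos(2^(3/4)*x/2))*exp(2^(3/4)*x/2)


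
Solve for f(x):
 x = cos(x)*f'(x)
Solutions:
 f(x) = C1 + Integral(x/cos(x), x)


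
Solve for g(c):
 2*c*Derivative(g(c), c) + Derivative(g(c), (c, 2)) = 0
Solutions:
 g(c) = C1 + C2*erf(c)


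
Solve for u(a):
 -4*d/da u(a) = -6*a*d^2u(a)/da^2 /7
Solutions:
 u(a) = C1 + C2*a^(17/3)


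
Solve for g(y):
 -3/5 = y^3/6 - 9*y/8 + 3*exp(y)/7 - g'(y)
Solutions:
 g(y) = C1 + y^4/24 - 9*y^2/16 + 3*y/5 + 3*exp(y)/7


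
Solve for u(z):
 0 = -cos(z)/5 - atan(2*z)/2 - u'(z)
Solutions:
 u(z) = C1 - z*atan(2*z)/2 + log(4*z^2 + 1)/8 - sin(z)/5


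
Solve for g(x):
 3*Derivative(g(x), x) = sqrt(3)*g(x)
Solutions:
 g(x) = C1*exp(sqrt(3)*x/3)


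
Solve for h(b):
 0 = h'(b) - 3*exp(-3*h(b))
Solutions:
 h(b) = log(C1 + 9*b)/3
 h(b) = log((-3^(1/3) - 3^(5/6)*I)*(C1 + 3*b)^(1/3)/2)
 h(b) = log((-3^(1/3) + 3^(5/6)*I)*(C1 + 3*b)^(1/3)/2)


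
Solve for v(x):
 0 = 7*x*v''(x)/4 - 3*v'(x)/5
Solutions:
 v(x) = C1 + C2*x^(47/35)


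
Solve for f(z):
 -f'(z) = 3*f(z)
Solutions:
 f(z) = C1*exp(-3*z)


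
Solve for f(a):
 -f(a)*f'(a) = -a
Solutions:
 f(a) = -sqrt(C1 + a^2)
 f(a) = sqrt(C1 + a^2)


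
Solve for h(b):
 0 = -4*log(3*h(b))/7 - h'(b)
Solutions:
 7*Integral(1/(log(_y) + log(3)), (_y, h(b)))/4 = C1 - b


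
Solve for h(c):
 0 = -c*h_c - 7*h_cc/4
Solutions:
 h(c) = C1 + C2*erf(sqrt(14)*c/7)


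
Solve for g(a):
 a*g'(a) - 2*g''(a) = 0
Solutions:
 g(a) = C1 + C2*erfi(a/2)


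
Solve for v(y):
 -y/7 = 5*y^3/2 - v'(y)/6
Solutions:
 v(y) = C1 + 15*y^4/4 + 3*y^2/7


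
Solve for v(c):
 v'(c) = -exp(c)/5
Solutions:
 v(c) = C1 - exp(c)/5


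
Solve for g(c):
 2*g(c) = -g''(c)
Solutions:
 g(c) = C1*sin(sqrt(2)*c) + C2*cos(sqrt(2)*c)


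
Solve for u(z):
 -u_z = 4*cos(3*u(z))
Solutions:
 u(z) = -asin((C1 + exp(24*z))/(C1 - exp(24*z)))/3 + pi/3
 u(z) = asin((C1 + exp(24*z))/(C1 - exp(24*z)))/3


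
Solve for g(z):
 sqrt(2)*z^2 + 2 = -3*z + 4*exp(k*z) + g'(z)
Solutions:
 g(z) = C1 + sqrt(2)*z^3/3 + 3*z^2/2 + 2*z - 4*exp(k*z)/k


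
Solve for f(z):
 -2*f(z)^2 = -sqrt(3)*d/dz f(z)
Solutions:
 f(z) = -3/(C1 + 2*sqrt(3)*z)


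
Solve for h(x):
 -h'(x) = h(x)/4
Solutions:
 h(x) = C1*exp(-x/4)


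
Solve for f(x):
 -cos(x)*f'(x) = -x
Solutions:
 f(x) = C1 + Integral(x/cos(x), x)


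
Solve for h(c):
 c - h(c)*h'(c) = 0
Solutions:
 h(c) = -sqrt(C1 + c^2)
 h(c) = sqrt(C1 + c^2)


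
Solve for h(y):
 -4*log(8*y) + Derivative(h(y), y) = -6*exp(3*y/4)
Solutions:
 h(y) = C1 + 4*y*log(y) + 4*y*(-1 + 3*log(2)) - 8*exp(3*y/4)


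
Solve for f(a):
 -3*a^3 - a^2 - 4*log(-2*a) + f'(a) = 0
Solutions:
 f(a) = C1 + 3*a^4/4 + a^3/3 + 4*a*log(-a) + 4*a*(-1 + log(2))


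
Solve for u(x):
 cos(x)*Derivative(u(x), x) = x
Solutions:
 u(x) = C1 + Integral(x/cos(x), x)


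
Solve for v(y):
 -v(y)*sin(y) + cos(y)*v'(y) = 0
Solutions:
 v(y) = C1/cos(y)


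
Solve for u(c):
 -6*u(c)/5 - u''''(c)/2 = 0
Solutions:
 u(c) = (C1*sin(3^(1/4)*5^(3/4)*c/5) + C2*cos(3^(1/4)*5^(3/4)*c/5))*exp(-3^(1/4)*5^(3/4)*c/5) + (C3*sin(3^(1/4)*5^(3/4)*c/5) + C4*cos(3^(1/4)*5^(3/4)*c/5))*exp(3^(1/4)*5^(3/4)*c/5)


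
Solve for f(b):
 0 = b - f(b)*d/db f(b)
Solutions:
 f(b) = -sqrt(C1 + b^2)
 f(b) = sqrt(C1 + b^2)


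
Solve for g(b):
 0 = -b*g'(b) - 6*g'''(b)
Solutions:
 g(b) = C1 + Integral(C2*airyai(-6^(2/3)*b/6) + C3*airybi(-6^(2/3)*b/6), b)


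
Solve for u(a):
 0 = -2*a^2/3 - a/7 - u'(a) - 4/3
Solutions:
 u(a) = C1 - 2*a^3/9 - a^2/14 - 4*a/3


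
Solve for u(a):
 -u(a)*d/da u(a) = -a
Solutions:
 u(a) = -sqrt(C1 + a^2)
 u(a) = sqrt(C1 + a^2)


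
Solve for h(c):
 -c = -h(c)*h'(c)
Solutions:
 h(c) = -sqrt(C1 + c^2)
 h(c) = sqrt(C1 + c^2)


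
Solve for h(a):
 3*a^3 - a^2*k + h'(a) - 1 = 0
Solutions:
 h(a) = C1 - 3*a^4/4 + a^3*k/3 + a


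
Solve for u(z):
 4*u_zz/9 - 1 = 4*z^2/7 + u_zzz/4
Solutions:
 u(z) = C1 + C2*z + C3*exp(16*z/9) + 3*z^4/28 + 27*z^3/112 + 2745*z^2/1792


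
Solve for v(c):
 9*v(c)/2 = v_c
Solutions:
 v(c) = C1*exp(9*c/2)


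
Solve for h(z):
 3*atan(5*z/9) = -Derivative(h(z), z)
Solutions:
 h(z) = C1 - 3*z*atan(5*z/9) + 27*log(25*z^2 + 81)/10


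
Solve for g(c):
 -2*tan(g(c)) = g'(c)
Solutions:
 g(c) = pi - asin(C1*exp(-2*c))
 g(c) = asin(C1*exp(-2*c))


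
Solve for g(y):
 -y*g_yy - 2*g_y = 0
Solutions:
 g(y) = C1 + C2/y


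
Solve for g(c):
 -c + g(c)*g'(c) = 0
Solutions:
 g(c) = -sqrt(C1 + c^2)
 g(c) = sqrt(C1 + c^2)


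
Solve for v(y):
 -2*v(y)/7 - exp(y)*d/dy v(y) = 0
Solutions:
 v(y) = C1*exp(2*exp(-y)/7)


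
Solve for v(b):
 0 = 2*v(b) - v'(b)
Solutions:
 v(b) = C1*exp(2*b)


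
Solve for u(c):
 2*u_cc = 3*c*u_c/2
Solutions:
 u(c) = C1 + C2*erfi(sqrt(6)*c/4)


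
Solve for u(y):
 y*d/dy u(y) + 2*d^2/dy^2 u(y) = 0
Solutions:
 u(y) = C1 + C2*erf(y/2)


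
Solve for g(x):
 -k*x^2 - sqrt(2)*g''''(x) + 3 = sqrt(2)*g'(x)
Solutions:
 g(x) = C1 + C4*exp(-x) - sqrt(2)*k*x^3/6 + 3*sqrt(2)*x/2 + (C2*sin(sqrt(3)*x/2) + C3*cos(sqrt(3)*x/2))*exp(x/2)


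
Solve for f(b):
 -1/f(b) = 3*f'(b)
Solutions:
 f(b) = -sqrt(C1 - 6*b)/3
 f(b) = sqrt(C1 - 6*b)/3


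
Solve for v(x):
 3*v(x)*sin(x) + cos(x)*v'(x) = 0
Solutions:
 v(x) = C1*cos(x)^3


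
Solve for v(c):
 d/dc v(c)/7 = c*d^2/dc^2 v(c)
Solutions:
 v(c) = C1 + C2*c^(8/7)


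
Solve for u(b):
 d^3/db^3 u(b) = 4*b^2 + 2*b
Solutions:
 u(b) = C1 + C2*b + C3*b^2 + b^5/15 + b^4/12


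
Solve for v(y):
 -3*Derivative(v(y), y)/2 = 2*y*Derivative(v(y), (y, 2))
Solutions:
 v(y) = C1 + C2*y^(1/4)


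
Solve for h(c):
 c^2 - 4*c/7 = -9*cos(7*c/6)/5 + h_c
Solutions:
 h(c) = C1 + c^3/3 - 2*c^2/7 + 54*sin(7*c/6)/35


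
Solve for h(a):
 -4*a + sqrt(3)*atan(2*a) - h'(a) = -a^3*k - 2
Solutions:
 h(a) = C1 + a^4*k/4 - 2*a^2 + 2*a + sqrt(3)*(a*atan(2*a) - log(4*a^2 + 1)/4)


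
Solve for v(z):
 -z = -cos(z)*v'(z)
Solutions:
 v(z) = C1 + Integral(z/cos(z), z)


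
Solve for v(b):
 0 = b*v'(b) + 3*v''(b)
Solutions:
 v(b) = C1 + C2*erf(sqrt(6)*b/6)


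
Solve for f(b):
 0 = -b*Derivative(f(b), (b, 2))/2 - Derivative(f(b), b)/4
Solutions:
 f(b) = C1 + C2*sqrt(b)


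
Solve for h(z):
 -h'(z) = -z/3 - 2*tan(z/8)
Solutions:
 h(z) = C1 + z^2/6 - 16*log(cos(z/8))


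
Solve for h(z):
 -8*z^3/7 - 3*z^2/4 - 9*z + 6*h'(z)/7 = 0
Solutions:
 h(z) = C1 + z^4/3 + 7*z^3/24 + 21*z^2/4


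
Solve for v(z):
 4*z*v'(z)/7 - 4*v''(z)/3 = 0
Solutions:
 v(z) = C1 + C2*erfi(sqrt(42)*z/14)


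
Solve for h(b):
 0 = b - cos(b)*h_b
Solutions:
 h(b) = C1 + Integral(b/cos(b), b)


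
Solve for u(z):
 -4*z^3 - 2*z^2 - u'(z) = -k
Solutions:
 u(z) = C1 + k*z - z^4 - 2*z^3/3


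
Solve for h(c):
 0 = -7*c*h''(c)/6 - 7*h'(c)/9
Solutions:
 h(c) = C1 + C2*c^(1/3)


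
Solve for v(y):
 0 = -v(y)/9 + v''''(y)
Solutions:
 v(y) = C1*exp(-sqrt(3)*y/3) + C2*exp(sqrt(3)*y/3) + C3*sin(sqrt(3)*y/3) + C4*cos(sqrt(3)*y/3)


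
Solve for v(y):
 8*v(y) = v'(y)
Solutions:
 v(y) = C1*exp(8*y)


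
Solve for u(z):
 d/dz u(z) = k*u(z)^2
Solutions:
 u(z) = -1/(C1 + k*z)


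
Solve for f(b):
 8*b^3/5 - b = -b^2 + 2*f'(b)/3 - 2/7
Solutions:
 f(b) = C1 + 3*b^4/5 + b^3/2 - 3*b^2/4 + 3*b/7


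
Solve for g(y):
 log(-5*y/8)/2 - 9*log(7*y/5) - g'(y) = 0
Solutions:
 g(y) = C1 - 17*y*log(y)/2 + y*(-log(161414428) + log(10)/2 + 17/2 + 9*log(5) + I*pi/2)


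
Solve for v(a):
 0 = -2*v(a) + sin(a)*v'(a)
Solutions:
 v(a) = C1*(cos(a) - 1)/(cos(a) + 1)


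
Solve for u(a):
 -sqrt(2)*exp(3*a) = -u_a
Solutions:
 u(a) = C1 + sqrt(2)*exp(3*a)/3


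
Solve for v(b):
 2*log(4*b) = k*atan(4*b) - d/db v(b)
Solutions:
 v(b) = C1 - 2*b*log(b) - 4*b*log(2) + 2*b + k*(b*atan(4*b) - log(16*b^2 + 1)/8)


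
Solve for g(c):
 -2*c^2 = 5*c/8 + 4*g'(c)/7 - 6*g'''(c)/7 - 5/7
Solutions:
 g(c) = C1 + C2*exp(-sqrt(6)*c/3) + C3*exp(sqrt(6)*c/3) - 7*c^3/6 - 35*c^2/64 - 37*c/4


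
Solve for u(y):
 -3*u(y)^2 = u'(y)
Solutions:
 u(y) = 1/(C1 + 3*y)


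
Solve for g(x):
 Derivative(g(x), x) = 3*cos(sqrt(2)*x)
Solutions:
 g(x) = C1 + 3*sqrt(2)*sin(sqrt(2)*x)/2


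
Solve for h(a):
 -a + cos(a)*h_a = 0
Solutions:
 h(a) = C1 + Integral(a/cos(a), a)


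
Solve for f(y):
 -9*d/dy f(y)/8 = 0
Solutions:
 f(y) = C1


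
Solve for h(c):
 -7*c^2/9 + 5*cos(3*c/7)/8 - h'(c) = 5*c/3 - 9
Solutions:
 h(c) = C1 - 7*c^3/27 - 5*c^2/6 + 9*c + 35*sin(3*c/7)/24


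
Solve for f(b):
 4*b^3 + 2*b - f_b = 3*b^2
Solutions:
 f(b) = C1 + b^4 - b^3 + b^2


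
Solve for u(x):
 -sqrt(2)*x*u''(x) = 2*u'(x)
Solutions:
 u(x) = C1 + C2*x^(1 - sqrt(2))


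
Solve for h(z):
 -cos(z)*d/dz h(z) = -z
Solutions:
 h(z) = C1 + Integral(z/cos(z), z)


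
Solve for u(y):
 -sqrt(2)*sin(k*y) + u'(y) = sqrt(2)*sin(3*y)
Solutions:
 u(y) = C1 - sqrt(2)*cos(3*y)/3 - sqrt(2)*cos(k*y)/k
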